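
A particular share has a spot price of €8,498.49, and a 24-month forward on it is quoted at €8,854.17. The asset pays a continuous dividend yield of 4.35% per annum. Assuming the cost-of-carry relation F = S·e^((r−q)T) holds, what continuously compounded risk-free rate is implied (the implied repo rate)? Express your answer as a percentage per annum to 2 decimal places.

6.40%

From F = S·e^((r−q)T): (r − q) = ln(F/S)/T
ln(8854.17/8498.49) = ln(1.041852) = 0.041000
(r − q) = 0.041000 / (24/12) = 0.020500
r = ln(F/S)/T + q = 0.020500 + 0.0435 = 0.064000
r = 6.40%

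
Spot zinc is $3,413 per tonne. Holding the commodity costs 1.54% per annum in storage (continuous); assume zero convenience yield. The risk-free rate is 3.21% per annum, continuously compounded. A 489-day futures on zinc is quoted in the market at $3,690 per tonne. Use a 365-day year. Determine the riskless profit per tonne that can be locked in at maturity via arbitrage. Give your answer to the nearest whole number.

Fair futures: F* = S·e^(carry·T), with carry = (r + u) = 0.0321 + 0.0154 = 0.0475
F* = 3413 · e^(0.0475 × 489/365) = 3413 · e^0.063637 = 3413 × 1.065705 = $3637.2512
Market $3690 > fair $3637.2512: forward overpriced → cash-and-carry (buy spot, short the forward).
At maturity, profit = |F_mkt − F*| = |3690 − 3637.2512| = $53 per tonne

$53 per tonne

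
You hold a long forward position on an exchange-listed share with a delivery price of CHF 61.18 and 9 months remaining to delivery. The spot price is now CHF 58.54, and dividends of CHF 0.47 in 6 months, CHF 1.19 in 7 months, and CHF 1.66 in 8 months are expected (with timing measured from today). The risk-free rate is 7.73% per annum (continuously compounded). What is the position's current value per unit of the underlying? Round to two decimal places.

PV(remaining dividends) I = 0.47·e^(−0.0773·6/12) + 1.19·e^(−0.0773·7/12) + 1.66·e^(−0.0773·8/12) = 3.1663
Current forward F = (S − I)·e^(rT) = (58.54 − 3.1663)·e^(0.0773·9/12) = 55.3737 × 1.059689 = 58.6789
Value (long) = (F − K)·e^(−rT) = (58.6789 − 61.18) × 0.943674 = -2.3602
Value = -CHF 2.36

-CHF 2.36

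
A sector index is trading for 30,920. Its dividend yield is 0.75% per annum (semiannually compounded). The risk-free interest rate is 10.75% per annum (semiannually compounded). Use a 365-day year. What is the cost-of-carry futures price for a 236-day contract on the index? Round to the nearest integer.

32,926

F = S · (1+r/2)^(2T) / (1+q/2)^(2T)
= 30920 × 1.070048 / 1.004852 = 30920 × 1.064881
F = 32,926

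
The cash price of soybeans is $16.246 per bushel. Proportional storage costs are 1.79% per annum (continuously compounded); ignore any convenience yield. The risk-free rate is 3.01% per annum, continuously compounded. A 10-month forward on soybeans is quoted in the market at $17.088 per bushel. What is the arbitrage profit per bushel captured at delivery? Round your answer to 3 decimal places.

$0.179 per bushel

Fair forward: F* = S·e^(carry·T), with carry = (r + u) = 0.0301 + 0.0179 = 0.0480
F* = 16.246 · e^(0.0480 × 10/12) = 16.246 · e^0.040000 = 16.246 × 1.040811 = $16.9090
Market $17.088 > fair $16.9090: forward overpriced → cash-and-carry (buy spot, short the forward).
At maturity, profit = |F_mkt − F*| = |17.088 − 16.9090| = $0.179 per bushel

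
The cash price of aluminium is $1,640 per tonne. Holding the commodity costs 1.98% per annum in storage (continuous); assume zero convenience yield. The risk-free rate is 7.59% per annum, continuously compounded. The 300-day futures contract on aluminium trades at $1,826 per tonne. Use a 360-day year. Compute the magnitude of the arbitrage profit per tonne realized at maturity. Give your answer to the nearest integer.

Fair futures: F* = S·e^(carry·T), with carry = (r + u) = 0.0759 + 0.0198 = 0.0957
F* = 1640 · e^(0.0957 × 300/360) = 1640 · e^0.079750 = 1640 × 1.083016 = $1776.1462
Market $1826 > fair $1776.1462: forward overpriced → cash-and-carry (buy spot, short the forward).
At maturity, profit = |F_mkt − F*| = |1826 − 1776.1462| = $50 per tonne

$50 per tonne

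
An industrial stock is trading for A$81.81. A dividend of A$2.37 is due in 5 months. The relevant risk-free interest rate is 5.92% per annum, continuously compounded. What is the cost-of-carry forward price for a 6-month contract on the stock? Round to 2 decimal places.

A$81.89

PV(dividends) I = 2.37·e^(−0.0592·5/12)
I = 2.3123
F = (S − I)·e^(rT) = (81.81 − 2.3123) · e^(0.0592·6/12)
= 79.4977 · e^0.029600 = 79.4977 × 1.030042 = A$81.89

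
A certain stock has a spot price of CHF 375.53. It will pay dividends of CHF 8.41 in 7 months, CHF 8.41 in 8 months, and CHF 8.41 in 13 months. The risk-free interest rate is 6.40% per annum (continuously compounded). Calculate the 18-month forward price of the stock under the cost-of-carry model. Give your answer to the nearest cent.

PV(dividends) I = 8.41·e^(−0.0640·7/12) + 8.41·e^(−0.0640·8/12) + 8.41·e^(−0.0640·13/12)
I = 8.1018 + 8.0587 + 7.8467 = 24.0072
F = (S − I)·e^(rT) = (375.53 − 24.0072) · e^(0.0640·18/12)
= 351.5228 · e^0.096000 = 351.5228 × 1.100759 = CHF 386.94

CHF 386.94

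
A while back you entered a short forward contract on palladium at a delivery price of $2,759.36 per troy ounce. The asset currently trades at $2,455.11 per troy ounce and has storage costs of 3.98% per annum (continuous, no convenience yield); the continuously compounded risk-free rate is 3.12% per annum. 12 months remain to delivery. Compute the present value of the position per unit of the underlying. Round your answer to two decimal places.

Current fair forward for the remaining 12 months: F = S·e^((r + u)·T), (r + u) = 0.0312 + 0.0398 = 0.0710
F = 2455.11 · e^(0.0710 × 12/12) = 2455.11 × 1.07358123 = 2635.7600
Value of long forward = (F − K)·e^(−rT) = (2635.7600 − 2759.36) · e^(−0.0312·12/12)
= -123.6000 × 0.96928170 = -119.80
Short position value = −(long value) = $119.80

$119.80 per troy ounce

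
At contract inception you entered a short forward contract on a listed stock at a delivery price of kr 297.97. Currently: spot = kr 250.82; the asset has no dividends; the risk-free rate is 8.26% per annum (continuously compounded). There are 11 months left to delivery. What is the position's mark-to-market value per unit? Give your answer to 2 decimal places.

kr 25.42

Current fair forward for the remaining 11 months: F = S·e^(r·T), r = 0.0826
F = 250.82 · e^(0.0826 × 11/12) = 250.82 × 1.078657 = 270.5487
Value of long forward = (F − K)·e^(−rT) = (270.5487 − 297.97) · e^(−0.0826·11/12)
= -27.4213 × 0.927079 = -25.42
Short position value = −(long value) = kr 25.42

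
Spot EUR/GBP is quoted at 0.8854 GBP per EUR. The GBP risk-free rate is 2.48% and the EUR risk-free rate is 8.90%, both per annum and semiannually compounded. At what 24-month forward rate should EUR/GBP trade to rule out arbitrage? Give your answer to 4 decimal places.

By covered interest parity, F = S · (1+r_GBP/2)^(2T) / (1+r_EUR/2)^(2T)
= 0.8854 × 1.050530 / 1.190238 = 0.8854 × 0.882622
F = 0.7815 GBP per EUR

0.7815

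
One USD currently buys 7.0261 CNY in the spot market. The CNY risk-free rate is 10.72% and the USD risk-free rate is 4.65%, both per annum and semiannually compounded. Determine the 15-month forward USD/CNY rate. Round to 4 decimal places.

7.5587

By covered interest parity, F = S · (1+r_CNY/2)^(2T) / (1+r_USD/2)^(2T)
= 7.0261 × 1.139435 / 1.059142 = 7.0261 × 1.075809
F = 7.5587 CNY per USD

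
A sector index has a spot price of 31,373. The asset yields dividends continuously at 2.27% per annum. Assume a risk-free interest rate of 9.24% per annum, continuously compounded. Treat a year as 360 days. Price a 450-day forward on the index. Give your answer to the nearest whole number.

F = S·e^((r − q)T) = 31373 · e^((0.0924 − 0.0227) × 450/360)
= 31373 · e^0.087125 = 31373 × 1.091033
F = 34,229

34,229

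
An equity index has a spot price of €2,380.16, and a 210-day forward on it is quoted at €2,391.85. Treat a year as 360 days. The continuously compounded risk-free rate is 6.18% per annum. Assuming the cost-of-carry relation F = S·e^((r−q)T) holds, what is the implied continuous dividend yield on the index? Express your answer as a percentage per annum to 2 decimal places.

5.34%

From F = S·e^((r−q)T): (r − q) = ln(F/S)/T
ln(2391.85/2380.16) = ln(1.004911) = 0.004899
(r − q) = 0.004899 / (210/360) = 0.008398
q = r − ln(F/S)/T = 0.0618 − 0.008398 = 0.053402
q = 5.34%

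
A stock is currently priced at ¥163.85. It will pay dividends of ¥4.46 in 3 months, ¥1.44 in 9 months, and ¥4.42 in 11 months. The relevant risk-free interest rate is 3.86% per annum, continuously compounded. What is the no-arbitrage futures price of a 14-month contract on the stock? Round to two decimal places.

¥160.85

PV(dividends) I = 4.46·e^(−0.0386·3/12) + 1.44·e^(−0.0386·9/12) + 4.42·e^(−0.0386·11/12)
I = 4.4172 + 1.3989 + 4.2663 = 10.0824
F = (S − I)·e^(rT) = (163.85 − 10.0824) · e^(0.0386·14/12)
= 153.7676 · e^0.045033 = 153.7676 × 1.046062 = ¥160.85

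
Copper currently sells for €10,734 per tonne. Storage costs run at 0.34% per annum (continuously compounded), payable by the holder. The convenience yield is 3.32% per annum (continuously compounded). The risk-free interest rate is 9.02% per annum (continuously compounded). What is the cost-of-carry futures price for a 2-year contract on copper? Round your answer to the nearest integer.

Net carry = r + u − y = 0.0902 + 0.0034 − 0.0332 = 0.0604
F = S·e^((r+u−y)T) = 10734 · e^(0.0604 × 2) = 10734 · e^0.120800
= 10734 × 1.128399 = €12,112 per tonne

€12,112 per tonne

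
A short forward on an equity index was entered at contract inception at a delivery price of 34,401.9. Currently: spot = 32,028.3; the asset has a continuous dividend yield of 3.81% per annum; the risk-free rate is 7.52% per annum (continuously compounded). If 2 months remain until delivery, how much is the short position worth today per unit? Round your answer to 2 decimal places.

2147.86

Current fair forward for the remaining 2 months: F = S·e^((r − q)·T), (r − q) = 0.0752 − 0.0381 = 0.0371
F = 32028.3 · e^(0.0371 × 2/12) = 32028.3 × 1.00620249 = 32226.9552
Value of long forward = (F − K)·e^(−rT) = (32226.9552 − 34401.9) · e^(−0.0752·2/12)
= -2174.9448 × 0.98754488 = -2147.86
Short position value = −(long value) = 2147.86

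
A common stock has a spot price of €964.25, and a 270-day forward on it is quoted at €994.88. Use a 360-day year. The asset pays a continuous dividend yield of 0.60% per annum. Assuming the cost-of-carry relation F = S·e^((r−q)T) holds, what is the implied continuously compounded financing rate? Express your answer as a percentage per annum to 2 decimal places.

4.77%

From F = S·e^((r−q)T): (r − q) = ln(F/S)/T
ln(994.88/964.25) = ln(1.031766) = 0.031272
(r − q) = 0.031272 / (270/360) = 0.041696
r = ln(F/S)/T + q = 0.041696 + 0.0060 = 0.047696
r = 4.77%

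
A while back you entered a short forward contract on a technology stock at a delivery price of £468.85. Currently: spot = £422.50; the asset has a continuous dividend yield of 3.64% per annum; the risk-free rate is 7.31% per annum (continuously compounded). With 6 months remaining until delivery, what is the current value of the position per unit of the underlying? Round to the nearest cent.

£37.14

Current fair forward for the remaining 6 months: F = S·e^((r − q)·T), (r − q) = 0.0731 − 0.0364 = 0.0367
F = 422.50 · e^(0.0367 × 6/12) = 422.50 × 1.018519 = 430.3243
Value of long forward = (F − K)·e^(−rT) = (430.3243 − 468.85) · e^(−0.0731·6/12)
= -38.5257 × 0.964110 = -37.14
Short position value = −(long value) = £37.14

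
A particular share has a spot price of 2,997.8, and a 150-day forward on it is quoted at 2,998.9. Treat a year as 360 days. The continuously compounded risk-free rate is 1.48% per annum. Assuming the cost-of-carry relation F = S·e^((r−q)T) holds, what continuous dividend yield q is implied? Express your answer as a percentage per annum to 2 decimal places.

1.39%

From F = S·e^((r−q)T): (r − q) = ln(F/S)/T
ln(2998.9/2997.8) = ln(1.000367) = 0.000367
(r − q) = 0.000367 / (150/360) = 0.000881
q = r − ln(F/S)/T = 0.0148 − 0.000881 = 0.013919
q = 1.39%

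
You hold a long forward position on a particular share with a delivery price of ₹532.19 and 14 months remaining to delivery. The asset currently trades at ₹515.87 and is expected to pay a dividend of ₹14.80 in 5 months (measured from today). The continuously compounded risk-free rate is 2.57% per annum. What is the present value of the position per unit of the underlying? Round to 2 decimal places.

-₹15.24

PV(remaining dividends) I = 14.80·e^(−0.0257·5/12) = 14.6424
Current forward F = (S − I)·e^(rT) = (515.87 − 14.6424)·e^(0.0257·14/12) = 501.2276 × 1.030437 = 516.4835
Value (long) = (F − K)·e^(−rT) = (516.4835 − 532.19) × 0.970462 = -15.2426
Value = -₹15.24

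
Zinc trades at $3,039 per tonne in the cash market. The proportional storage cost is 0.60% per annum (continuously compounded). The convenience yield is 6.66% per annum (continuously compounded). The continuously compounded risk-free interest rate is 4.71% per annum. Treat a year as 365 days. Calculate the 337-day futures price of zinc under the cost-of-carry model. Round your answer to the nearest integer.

$3,001 per tonne

Net carry = r + u − y = 0.0471 + 0.0060 − 0.0666 = -0.0135
F = S·e^((r+u−y)T) = 3039 · e^(-0.0135 × 337/365) = 3039 · e^-0.012464
= 3039 × 0.987613 = $3,001 per tonne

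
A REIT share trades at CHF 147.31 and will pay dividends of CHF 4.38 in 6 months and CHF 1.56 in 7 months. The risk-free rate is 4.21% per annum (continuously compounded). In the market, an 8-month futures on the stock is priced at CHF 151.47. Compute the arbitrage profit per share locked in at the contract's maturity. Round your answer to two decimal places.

CHF 5.94 per share

PV(dividends) I = 4.38·e^(−0.0421·6/12) + 1.56·e^(−0.0421·7/12) = 5.8109
Fair futures F* = (S − I)·e^(rT) = (147.31 − 5.8109)·e^0.028067 = 141.4991 × 1.028465 = 145.5269
Market CHF 151.47 > fair 145.5269: forward overpriced → cash-and-carry (borrow at r, buy the stock and collect the dividends, short the forward).
Profit at T = |F_mkt − F*| = |151.47 − 145.5269| = CHF 5.94 per share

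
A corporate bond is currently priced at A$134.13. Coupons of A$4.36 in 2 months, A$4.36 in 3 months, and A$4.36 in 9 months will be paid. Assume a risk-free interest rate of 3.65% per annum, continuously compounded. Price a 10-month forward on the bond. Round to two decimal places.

A$124.98

PV(coupons) I = 4.36·e^(−0.0365·2/12) + 4.36·e^(−0.0365·3/12) + 4.36·e^(−0.0365·9/12)
I = 4.3336 + 4.3204 + 4.2423 = 12.8963
F = (S − I)·e^(rT) = (134.13 − 12.8963) · e^(0.0365·10/12)
= 121.2337 · e^0.030417 = 121.2337 × 1.030884 = A$124.98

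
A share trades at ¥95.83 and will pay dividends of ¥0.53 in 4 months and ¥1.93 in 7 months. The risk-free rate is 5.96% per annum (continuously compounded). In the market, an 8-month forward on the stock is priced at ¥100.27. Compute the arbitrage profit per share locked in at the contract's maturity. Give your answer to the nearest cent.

¥3.04 per share

PV(dividends) I = 0.53·e^(−0.0596·4/12) + 1.93·e^(−0.0596·7/12) = 2.3836
Fair forward F* = (S − I)·e^(rT) = (95.83 − 2.3836)·e^0.039733 = 93.4464 × 1.040533 = 97.2341
Market ¥100.27 > fair 97.2341: forward overpriced → cash-and-carry (borrow at r, buy the stock and collect the dividends, short the forward).
Profit at T = |F_mkt − F*| = |100.27 − 97.2341| = ¥3.04 per share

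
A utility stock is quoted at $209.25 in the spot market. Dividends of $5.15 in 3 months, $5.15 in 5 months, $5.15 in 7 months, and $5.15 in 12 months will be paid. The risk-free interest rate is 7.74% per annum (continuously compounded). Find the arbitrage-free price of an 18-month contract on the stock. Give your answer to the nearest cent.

$212.85

PV(dividends) I = 5.15·e^(−0.0774·3/12) + 5.15·e^(−0.0774·5/12) + 5.15·e^(−0.0774·7/12) + 5.15·e^(−0.0774·12/12)
I = 5.0513 + 4.9866 + 4.9226 + 4.7664 = 19.7269
F = (S − I)·e^(rT) = (209.25 − 19.7269) · e^(0.0774·18/12)
= 189.5231 · e^0.116100 = 189.5231 × 1.123108 = $212.85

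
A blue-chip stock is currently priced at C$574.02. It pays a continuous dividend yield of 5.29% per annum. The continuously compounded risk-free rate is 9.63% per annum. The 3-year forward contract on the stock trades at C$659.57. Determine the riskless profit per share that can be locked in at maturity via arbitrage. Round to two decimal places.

C$5.73 per share

Fair forward: F* = S·e^(carry·T), with carry = (r − q) = 0.0963 − 0.0529 = 0.0434
F* = 574.02 · e^(0.0434 × 3) = 574.02 · e^0.130200 = 574.02 × 1.139056 = C$653.8409
Market C$659.57 > fair C$653.8409: forward overpriced → cash-and-carry (buy spot, short the forward).
At maturity, profit = |F_mkt − F*| = |659.57 − 653.8409| = C$5.73 per share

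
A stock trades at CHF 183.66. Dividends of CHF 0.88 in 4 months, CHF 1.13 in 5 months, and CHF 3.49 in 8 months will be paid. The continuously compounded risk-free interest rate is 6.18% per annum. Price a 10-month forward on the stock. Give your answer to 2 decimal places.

CHF 187.77

PV(dividends) I = 0.88·e^(−0.0618·4/12) + 1.13·e^(−0.0618·5/12) + 3.49·e^(−0.0618·8/12)
I = 0.8621 + 1.1013 + 3.3491 = 5.3125
F = (S − I)·e^(rT) = (183.66 − 5.3125) · e^(0.0618·10/12)
= 178.3475 · e^0.051500 = 178.3475 × 1.052849 = CHF 187.77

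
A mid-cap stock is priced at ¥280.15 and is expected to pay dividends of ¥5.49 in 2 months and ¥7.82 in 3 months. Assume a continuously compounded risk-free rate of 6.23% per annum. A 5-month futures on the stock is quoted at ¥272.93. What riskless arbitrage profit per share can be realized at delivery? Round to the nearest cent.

¥1.11 per share

PV(dividends) I = 5.49·e^(−0.0623·2/12) + 7.82·e^(−0.0623·3/12) = 13.1324
Fair futures F* = (S − I)·e^(rT) = (280.15 − 13.1324)·e^0.025958 = 267.0176 × 1.026298 = 274.0396
Market ¥272.93 < fair 274.0396: forward underpriced → reverse cash-and-carry (short the stock, invest proceeds at r, pay the dividends, go long the forward).
Profit at T = |F_mkt − F*| = |272.93 − 274.0396| = ¥1.11 per share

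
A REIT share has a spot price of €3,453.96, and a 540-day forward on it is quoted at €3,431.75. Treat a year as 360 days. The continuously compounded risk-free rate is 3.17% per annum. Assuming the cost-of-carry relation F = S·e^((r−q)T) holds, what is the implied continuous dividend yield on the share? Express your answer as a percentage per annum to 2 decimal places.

3.60%

From F = S·e^((r−q)T): (r − q) = ln(F/S)/T
ln(3431.75/3453.96) = ln(0.993570) = -0.006451
(r − q) = -0.006451 / (540/360) = -0.004301
q = r − ln(F/S)/T = 0.0317 + 0.004301 = 0.036001
q = 3.60%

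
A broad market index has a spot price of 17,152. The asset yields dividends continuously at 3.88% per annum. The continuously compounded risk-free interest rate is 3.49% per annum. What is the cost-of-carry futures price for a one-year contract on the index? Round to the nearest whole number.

17,085

F = S·e^((r − q)T) = 17152 · e^((0.0349 − 0.0388) × 12/12)
= 17152 · e^-0.003900 = 17152 × 0.996108
F = 17,085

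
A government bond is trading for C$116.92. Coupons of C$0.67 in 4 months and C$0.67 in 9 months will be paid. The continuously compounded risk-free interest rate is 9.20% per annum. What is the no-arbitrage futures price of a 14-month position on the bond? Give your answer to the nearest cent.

C$128.75

PV(coupons) I = 0.67·e^(−0.0920·4/12) + 0.67·e^(−0.0920·9/12)
I = 0.6498 + 0.6253 = 1.2751
F = (S − I)·e^(rT) = (116.92 − 1.2751) · e^(0.0920·14/12)
= 115.6449 · e^0.107333 = 115.6449 × 1.113305 = C$128.75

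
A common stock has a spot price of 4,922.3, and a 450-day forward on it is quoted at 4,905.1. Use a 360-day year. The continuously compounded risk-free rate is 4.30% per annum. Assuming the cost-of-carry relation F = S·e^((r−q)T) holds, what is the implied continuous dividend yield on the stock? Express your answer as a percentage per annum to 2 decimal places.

4.58%

From F = S·e^((r−q)T): (r − q) = ln(F/S)/T
ln(4905.1/4922.3) = ln(0.996506) = -0.003500
(r − q) = -0.003500 / (450/360) = -0.002800
q = r − ln(F/S)/T = 0.0430 + 0.002800 = 0.045800
q = 4.58%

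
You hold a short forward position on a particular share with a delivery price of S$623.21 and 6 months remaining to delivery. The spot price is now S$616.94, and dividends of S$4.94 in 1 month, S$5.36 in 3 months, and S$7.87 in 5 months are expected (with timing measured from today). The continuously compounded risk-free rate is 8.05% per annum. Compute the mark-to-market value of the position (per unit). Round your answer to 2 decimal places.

-S$0.55

PV(remaining dividends) I = 4.94·e^(−0.0805·1/12) + 5.36·e^(−0.0805·3/12) + 7.87·e^(−0.0805·5/12) = 17.7706
Current forward F = (S − I)·e^(rT) = (616.94 − 17.7706)·e^(0.0805·6/12) = 599.1694 × 1.041071 = 623.7779
Value (long) = (F − K)·e^(−rT) = (623.7779 − 623.21) × 0.960549 = 0.5455
Short position value = −(long value) = -S$0.55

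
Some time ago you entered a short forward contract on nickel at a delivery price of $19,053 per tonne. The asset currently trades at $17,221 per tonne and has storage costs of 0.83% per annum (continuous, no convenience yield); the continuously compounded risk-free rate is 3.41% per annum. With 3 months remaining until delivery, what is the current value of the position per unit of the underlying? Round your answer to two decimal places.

Current fair forward for the remaining 3 months: F = S·e^((r + u)·T), (r + u) = 0.0341 + 0.0083 = 0.0424
F = 17221 · e^(0.0424 × 3/12) = 17221 × 1.01065638 = 17404.5135
Value of long forward = (F − K)·e^(−rT) = (17404.5135 − 19053) · e^(−0.0341·3/12)
= -1648.4865 × 0.99151123 = -1634.49
Short position value = −(long value) = $1634.49

$1634.49 per tonne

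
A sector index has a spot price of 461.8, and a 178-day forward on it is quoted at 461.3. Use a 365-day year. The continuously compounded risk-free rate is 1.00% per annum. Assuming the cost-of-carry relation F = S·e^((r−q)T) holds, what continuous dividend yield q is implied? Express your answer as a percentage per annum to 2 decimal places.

From F = S·e^((r−q)T): (r − q) = ln(F/S)/T
ln(461.3/461.8) = ln(0.998917) = -0.001084
(r − q) = -0.001084 / (178/365) = -0.002223
q = r − ln(F/S)/T = 0.0100 + 0.002223 = 0.012223
q = 1.22%

1.22%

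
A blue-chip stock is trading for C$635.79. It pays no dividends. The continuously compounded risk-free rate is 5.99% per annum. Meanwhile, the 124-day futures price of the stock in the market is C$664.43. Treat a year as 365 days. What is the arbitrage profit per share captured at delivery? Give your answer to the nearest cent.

Fair futures: F* = S·e^(carry·T), with carry = r = 0.0599
F* = 635.79 · e^(0.0599 × 124/365) = 635.79 · e^0.020350 = 635.79 × 1.020558 = C$648.8606
Market C$664.43 > fair C$648.8606: forward overpriced → cash-and-carry (buy spot, short the forward).
At maturity, profit = |F_mkt − F*| = |664.43 − 648.8606| = C$15.57 per share

C$15.57 per share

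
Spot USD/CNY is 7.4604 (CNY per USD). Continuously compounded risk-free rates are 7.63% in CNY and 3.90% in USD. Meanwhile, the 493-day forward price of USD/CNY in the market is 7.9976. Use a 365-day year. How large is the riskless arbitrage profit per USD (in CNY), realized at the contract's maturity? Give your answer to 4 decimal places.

Fair forward: F* = S·e^(carry·T), with carry = (r_CNY − r_USD) = 0.0763 − 0.0390 = 0.0373
F* = 7.4604 · e^(0.0373 × 493/365) = 7.4604 · e^0.050381 = 7.4604 × 1.051672 = 7.8459
Market 7.9976 > fair 7.8459: forward overpriced → cash-and-carry (buy spot, short the forward).
At maturity, profit = |F_mkt − F*| = |7.9976 − 7.8459| = 0.1517 per USD (in CNY)

0.1517 per USD (in CNY)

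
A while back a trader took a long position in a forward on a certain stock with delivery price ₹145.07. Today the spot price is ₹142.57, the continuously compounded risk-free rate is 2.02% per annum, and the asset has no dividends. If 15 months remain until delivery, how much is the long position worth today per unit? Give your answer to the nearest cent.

Current fair forward for the remaining 15 months: F = S·e^(r·T), r = 0.0202
F = 142.57 · e^(0.0202 × 15/12) = 142.57 × 1.025571 = 146.2157
Value of long forward = (F − K)·e^(−rT) = (146.2157 − 145.07) · e^(−0.0202·15/12)
= 1.1457 × 0.975066 = 1.12

₹1.12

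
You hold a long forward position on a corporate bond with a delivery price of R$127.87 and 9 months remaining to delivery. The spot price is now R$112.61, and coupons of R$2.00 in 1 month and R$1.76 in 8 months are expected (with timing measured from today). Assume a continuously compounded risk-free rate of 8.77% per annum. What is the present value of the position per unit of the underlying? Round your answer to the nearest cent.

PV(remaining coupons) I = 2.00·e^(−0.0877·1/12) + 1.76·e^(−0.0877·8/12) = 3.6455
Current forward F = (S − I)·e^(rT) = (112.61 − 3.6455)·e^(0.0877·9/12) = 108.9645 × 1.067986 = 116.3726
Value (long) = (F − K)·e^(−rT) = (116.3726 − 127.87) × 0.936342 = -10.7655
Value = -R$10.77

-R$10.77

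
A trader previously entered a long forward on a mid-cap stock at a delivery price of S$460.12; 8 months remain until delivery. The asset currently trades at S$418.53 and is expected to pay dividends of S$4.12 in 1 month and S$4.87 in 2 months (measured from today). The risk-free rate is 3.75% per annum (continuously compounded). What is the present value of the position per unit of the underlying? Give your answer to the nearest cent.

PV(remaining dividends) I = 4.12·e^(−0.0375·1/12) + 4.87·e^(−0.0375·2/12) = 8.9468
Current forward F = (S − I)·e^(rT) = (418.53 − 8.9468)·e^(0.0375·8/12) = 409.5832 × 1.025315 = 419.9518
Value (long) = (F − K)·e^(−rT) = (419.9518 − 460.12) × 0.975310 = -39.1764
Value = -S$39.18

-S$39.18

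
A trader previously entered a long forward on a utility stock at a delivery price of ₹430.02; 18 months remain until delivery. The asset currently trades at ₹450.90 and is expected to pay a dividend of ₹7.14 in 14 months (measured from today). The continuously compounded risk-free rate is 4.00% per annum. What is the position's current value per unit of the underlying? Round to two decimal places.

₹39.11

PV(remaining dividends) I = 7.14·e^(−0.0400·14/12) = 6.8145
Current forward F = (S − I)·e^(rT) = (450.90 − 6.8145)·e^(0.0400·18/12) = 444.0855 × 1.061837 = 471.5464
Value (long) = (F − K)·e^(−rT) = (471.5464 − 430.02) × 0.941765 = 39.1081
Value = ₹39.11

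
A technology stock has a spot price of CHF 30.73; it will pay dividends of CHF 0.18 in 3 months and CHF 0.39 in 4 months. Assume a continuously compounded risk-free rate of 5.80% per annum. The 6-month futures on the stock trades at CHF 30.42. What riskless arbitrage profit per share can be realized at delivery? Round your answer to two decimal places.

PV(dividends) I = 0.18·e^(−0.0580·3/12) + 0.39·e^(−0.0580·4/12) = 0.5599
Fair futures F* = (S − I)·e^(rT) = (30.73 − 0.5599)·e^0.029000 = 30.1701 × 1.029425 = 31.0579
Market CHF 30.42 < fair 31.0579: forward underpriced → reverse cash-and-carry (short the stock, invest proceeds at r, pay the dividends, go long the forward).
Profit at T = |F_mkt − F*| = |30.42 − 31.0579| = CHF 0.64 per share

CHF 0.64 per share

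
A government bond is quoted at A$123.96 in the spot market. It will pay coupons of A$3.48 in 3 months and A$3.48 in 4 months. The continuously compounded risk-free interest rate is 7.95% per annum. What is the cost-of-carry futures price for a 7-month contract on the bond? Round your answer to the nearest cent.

PV(coupons) I = 3.48·e^(−0.0795·3/12) + 3.48·e^(−0.0795·4/12)
I = 3.4115 + 3.3890 = 6.8005
F = (S − I)·e^(rT) = (123.96 − 6.8005) · e^(0.0795·7/12)
= 117.1595 · e^0.046375 = 117.1595 × 1.047467 = A$122.72

A$122.72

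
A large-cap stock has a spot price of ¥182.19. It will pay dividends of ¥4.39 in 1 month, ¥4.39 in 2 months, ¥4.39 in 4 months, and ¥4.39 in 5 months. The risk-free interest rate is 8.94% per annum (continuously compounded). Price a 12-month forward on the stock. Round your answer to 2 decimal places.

PV(dividends) I = 4.39·e^(−0.0894·1/12) + 4.39·e^(−0.0894·2/12) + 4.39·e^(−0.0894·4/12) + 4.39·e^(−0.0894·5/12)
I = 4.3574 + 4.3251 + 4.2611 + 4.2295 = 17.1731
F = (S − I)·e^(rT) = (182.19 − 17.1731) · e^(0.0894·12/12)
= 165.0169 · e^0.089400 = 165.0169 × 1.093518 = ¥180.45

¥180.45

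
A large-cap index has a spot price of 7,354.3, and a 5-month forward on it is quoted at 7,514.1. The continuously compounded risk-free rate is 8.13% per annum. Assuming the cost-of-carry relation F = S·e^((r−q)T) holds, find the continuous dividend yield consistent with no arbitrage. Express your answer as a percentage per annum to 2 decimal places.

2.97%

From F = S·e^((r−q)T): (r − q) = ln(F/S)/T
ln(7514.1/7354.3) = ln(1.021729) = 0.021496
(r − q) = 0.021496 / (5/12) = 0.051590
q = r − ln(F/S)/T = 0.0813 − 0.051590 = 0.029710
q = 2.97%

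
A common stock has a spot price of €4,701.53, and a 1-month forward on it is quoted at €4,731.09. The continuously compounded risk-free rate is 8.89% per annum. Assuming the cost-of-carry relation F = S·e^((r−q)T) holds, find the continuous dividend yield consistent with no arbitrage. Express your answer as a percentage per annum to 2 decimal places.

1.37%

From F = S·e^((r−q)T): (r − q) = ln(F/S)/T
ln(4731.09/4701.53) = ln(1.006287) = 0.006267
(r − q) = 0.006267 / (1/12) = 0.075204
q = r − ln(F/S)/T = 0.0889 − 0.075204 = 0.013696
q = 1.37%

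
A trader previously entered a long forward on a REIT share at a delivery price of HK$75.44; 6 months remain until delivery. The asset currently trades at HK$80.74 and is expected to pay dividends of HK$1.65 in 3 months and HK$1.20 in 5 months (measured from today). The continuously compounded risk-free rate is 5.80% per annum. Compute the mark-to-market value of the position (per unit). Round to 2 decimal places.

PV(remaining dividends) I = 1.65·e^(−0.0580·3/12) + 1.20·e^(−0.0580·5/12) = 2.7976
Current forward F = (S − I)·e^(rT) = (80.74 − 2.7976)·e^(0.0580·6/12) = 77.9424 × 1.029425 = 80.2359
Value (long) = (F − K)·e^(−rT) = (80.2359 − 75.44) × 0.971416 = 4.6588
Value = HK$4.66

HK$4.66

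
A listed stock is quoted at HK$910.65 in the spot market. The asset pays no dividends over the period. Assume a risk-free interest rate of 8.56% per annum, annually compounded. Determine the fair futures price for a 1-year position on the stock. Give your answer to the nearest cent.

HK$988.60

F = S · (1+r)^T
= 910.65 × 1.085600
F = HK$988.60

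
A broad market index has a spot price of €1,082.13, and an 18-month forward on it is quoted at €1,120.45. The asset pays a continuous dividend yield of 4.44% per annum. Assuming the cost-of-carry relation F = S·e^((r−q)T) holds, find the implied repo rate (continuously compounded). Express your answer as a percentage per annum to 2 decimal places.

6.76%

From F = S·e^((r−q)T): (r − q) = ln(F/S)/T
ln(1120.45/1082.13) = ln(1.035412) = 0.034799
(r − q) = 0.034799 / (18/12) = 0.023199
r = ln(F/S)/T + q = 0.023199 + 0.0444 = 0.067599
r = 6.76%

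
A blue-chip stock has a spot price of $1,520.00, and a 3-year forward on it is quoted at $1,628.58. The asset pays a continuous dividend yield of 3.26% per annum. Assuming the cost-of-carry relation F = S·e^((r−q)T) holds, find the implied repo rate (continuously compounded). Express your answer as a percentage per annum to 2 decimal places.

5.56%

From F = S·e^((r−q)T): (r − q) = ln(F/S)/T
ln(1628.58/1520.00) = ln(1.071434) = 0.068998
(r − q) = 0.068998 / (3) = 0.022999
r = ln(F/S)/T + q = 0.022999 + 0.0326 = 0.055599
r = 5.56%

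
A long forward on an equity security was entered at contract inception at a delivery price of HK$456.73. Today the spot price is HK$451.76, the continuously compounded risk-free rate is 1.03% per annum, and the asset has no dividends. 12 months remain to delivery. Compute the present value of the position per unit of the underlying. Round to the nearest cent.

-HK$0.29

Current fair forward for the remaining 12 months: F = S·e^(r·T), r = 0.0103
F = 451.76 · e^(0.0103 × 12/12) = 451.76 × 1.010353 = 456.4371
Value of long forward = (F − K)·e^(−rT) = (456.4371 − 456.73) · e^(−0.0103·12/12)
= -0.2929 × 0.989753 = -0.29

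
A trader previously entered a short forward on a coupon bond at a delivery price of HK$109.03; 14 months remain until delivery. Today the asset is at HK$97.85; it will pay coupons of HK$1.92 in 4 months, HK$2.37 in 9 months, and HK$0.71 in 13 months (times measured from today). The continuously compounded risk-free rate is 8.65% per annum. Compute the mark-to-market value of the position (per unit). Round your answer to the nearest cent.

PV(remaining coupons) I = 1.92·e^(−0.0865·4/12) + 2.37·e^(−0.0865·9/12) + 0.71·e^(−0.0865·13/12) = 4.7330
Current forward F = (S − I)·e^(rT) = (97.85 − 4.7330)·e^(0.0865·14/12) = 93.1170 × 1.106184 = 103.0045
Value (long) = (F − K)·e^(−rT) = (103.0045 − 109.03) × 0.904008 = -5.4471
Short position value = −(long value) = HK$5.45

HK$5.45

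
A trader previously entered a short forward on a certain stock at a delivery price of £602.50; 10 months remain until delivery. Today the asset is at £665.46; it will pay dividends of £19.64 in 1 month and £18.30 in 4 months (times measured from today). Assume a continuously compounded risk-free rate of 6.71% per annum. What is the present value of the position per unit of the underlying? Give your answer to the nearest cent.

-£58.30

PV(remaining dividends) I = 19.64·e^(−0.0671·1/12) + 18.30·e^(−0.0671·4/12) = 37.4257
Current forward F = (S − I)·e^(rT) = (665.46 − 37.4257)·e^(0.0671·10/12) = 628.0343 × 1.057510 = 664.1526
Value (long) = (F − K)·e^(−rT) = (664.1526 − 602.50) × 0.945618 = 58.2998
Short position value = −(long value) = -£58.30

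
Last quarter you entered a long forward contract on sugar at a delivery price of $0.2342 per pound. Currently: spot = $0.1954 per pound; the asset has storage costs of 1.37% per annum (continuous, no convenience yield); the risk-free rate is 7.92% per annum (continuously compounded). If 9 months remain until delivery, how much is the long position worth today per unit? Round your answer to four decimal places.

-$0.0233 per pound

Current fair forward for the remaining 9 months: F = S·e^((r + u)·T), (r + u) = 0.0792 + 0.0137 = 0.0929
F = 0.1954 · e^(0.0929 × 9/12) = 0.1954 × 1.072160 = 0.2095
Value of long forward = (F − K)·e^(−rT) = (0.2095 − 0.2342) · e^(−0.0792·9/12)
= -0.0247 × 0.942330 = -0.0233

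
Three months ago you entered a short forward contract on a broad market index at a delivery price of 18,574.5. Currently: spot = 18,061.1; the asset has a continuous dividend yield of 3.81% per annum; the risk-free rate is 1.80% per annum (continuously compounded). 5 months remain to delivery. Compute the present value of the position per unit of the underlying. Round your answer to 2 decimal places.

659.07

Current fair forward for the remaining 5 months: F = S·e^((r − q)·T), (r − q) = 0.0180 − 0.0381 = -0.0201
F = 18061.1 · e^(-0.0201 × 5/12) = 18061.1 × 0.99165997 = 17910.4699
Value of long forward = (F − K)·e^(−rT) = (17910.4699 − 18574.5) · e^(−0.0180·5/12)
= -664.0301 × 0.99252805 = -659.07
Short position value = −(long value) = 659.07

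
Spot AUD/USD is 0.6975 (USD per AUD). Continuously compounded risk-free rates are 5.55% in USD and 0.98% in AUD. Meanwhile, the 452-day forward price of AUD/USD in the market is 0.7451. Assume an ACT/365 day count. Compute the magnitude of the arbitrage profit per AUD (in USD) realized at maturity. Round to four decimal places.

Fair forward: F* = S·e^(carry·T), with carry = (r_USD − r_AUD) = 0.0555 − 0.0098 = 0.0457
F* = 0.6975 · e^(0.0457 × 452/365) = 0.6975 · e^0.056593 = 0.6975 × 1.058225 = 0.7381
Market 0.7451 > fair 0.7381: forward overpriced → cash-and-carry (buy spot, short the forward).
At maturity, profit = |F_mkt − F*| = |0.7451 − 0.7381| = 0.0070 per AUD (in USD)

0.0070 per AUD (in USD)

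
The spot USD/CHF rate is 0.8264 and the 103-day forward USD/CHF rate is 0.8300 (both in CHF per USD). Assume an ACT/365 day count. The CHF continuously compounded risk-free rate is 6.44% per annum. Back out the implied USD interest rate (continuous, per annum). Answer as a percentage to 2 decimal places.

4.90%

F = S·e^((r_CHF − r_USD)T) ⇒ r_USD = r_CHF − ln(F/S)/T
ln(0.8300/0.8264) = 0.004347; /(103/365) = 0.015404
r_USD = 0.0644 − 0.015404 = 0.048996
r_USD = 4.90%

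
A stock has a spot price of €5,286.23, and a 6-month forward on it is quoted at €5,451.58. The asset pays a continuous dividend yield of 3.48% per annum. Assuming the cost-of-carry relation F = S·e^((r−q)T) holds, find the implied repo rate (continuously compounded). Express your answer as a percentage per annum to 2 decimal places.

9.64%

From F = S·e^((r−q)T): (r − q) = ln(F/S)/T
ln(5451.58/5286.23) = ln(1.031279) = 0.030800
(r − q) = 0.030800 / (6/12) = 0.061600
r = ln(F/S)/T + q = 0.061600 + 0.0348 = 0.096400
r = 9.64%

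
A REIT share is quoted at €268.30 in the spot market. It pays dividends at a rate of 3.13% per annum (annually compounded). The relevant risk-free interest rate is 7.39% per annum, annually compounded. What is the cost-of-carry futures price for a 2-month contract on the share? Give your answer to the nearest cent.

€270.12

F = S · (1+r)^T / (1+q)^T
= 268.30 × 1.011954 / 1.005150 = 268.30 × 1.006769
F = €270.12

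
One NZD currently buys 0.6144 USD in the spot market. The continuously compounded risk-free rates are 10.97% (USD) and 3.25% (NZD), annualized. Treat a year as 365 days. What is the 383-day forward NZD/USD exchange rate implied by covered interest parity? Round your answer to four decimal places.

0.6662

F = S·e^((r_USD − r_NZD)T) = 0.6144 · e^((0.1097 − 0.0325) × 383/365)
= 0.6144 · e^0.081007 = 0.6144 × 1.084378
F = 0.6662 USD per NZD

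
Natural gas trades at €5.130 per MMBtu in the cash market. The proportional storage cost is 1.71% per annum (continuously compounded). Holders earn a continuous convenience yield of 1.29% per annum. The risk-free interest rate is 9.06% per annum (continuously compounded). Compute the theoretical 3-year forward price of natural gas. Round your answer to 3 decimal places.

Net carry = r + u − y = 0.0906 + 0.0171 − 0.0129 = 0.0948
F = S·e^((r+u−y)T) = 5.130 · e^(0.0948 × 3) = 5.130 · e^0.284400
= 5.130 × 1.328964 = €6.818 per MMBtu

€6.818 per MMBtu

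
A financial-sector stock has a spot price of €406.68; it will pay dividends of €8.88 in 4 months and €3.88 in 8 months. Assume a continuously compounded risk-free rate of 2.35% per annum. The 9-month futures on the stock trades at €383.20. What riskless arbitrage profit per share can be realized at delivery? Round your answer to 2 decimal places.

PV(dividends) I = 8.88·e^(−0.0235·4/12) + 3.88·e^(−0.0235·8/12) = 12.6304
Fair futures F* = (S − I)·e^(rT) = (406.68 − 12.6304)·e^0.017625 = 394.0496 × 1.017781 = 401.0562
Market €383.20 < fair 401.0562: forward underpriced → reverse cash-and-carry (short the stock, invest proceeds at r, pay the dividends, go long the forward).
Profit at T = |F_mkt − F*| = |383.20 − 401.0562| = €17.86 per share

€17.86 per share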